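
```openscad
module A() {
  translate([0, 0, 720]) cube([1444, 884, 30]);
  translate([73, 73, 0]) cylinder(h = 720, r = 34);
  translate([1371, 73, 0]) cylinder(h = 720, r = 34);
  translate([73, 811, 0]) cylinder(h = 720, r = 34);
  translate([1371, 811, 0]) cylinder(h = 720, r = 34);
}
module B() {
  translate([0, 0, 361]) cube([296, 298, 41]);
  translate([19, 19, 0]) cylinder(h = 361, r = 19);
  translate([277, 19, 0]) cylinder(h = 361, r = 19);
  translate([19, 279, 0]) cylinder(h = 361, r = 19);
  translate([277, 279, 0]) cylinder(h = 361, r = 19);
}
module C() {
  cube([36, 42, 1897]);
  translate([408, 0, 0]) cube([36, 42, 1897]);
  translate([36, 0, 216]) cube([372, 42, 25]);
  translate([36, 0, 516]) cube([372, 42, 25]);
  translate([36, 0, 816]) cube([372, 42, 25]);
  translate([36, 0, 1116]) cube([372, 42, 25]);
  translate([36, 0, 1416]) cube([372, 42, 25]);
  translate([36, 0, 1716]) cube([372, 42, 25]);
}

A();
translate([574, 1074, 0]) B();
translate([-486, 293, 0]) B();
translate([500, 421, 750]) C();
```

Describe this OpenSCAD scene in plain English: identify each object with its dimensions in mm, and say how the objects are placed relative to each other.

A is a table: top 1444 mm (x) × 884 mm (y), 30 mm thick, upper face at z = 750 mm, on four round legs of 68 mm diameter, each leg's bounding box inset 39 mm from the nearest pair of top edges, running from z = 0 to the bottom of the top.

B is a four-legged stool. The seat is 296×298 mm, 41 mm thick, top at z = 402 mm. It stands on four round legs, each 38 mm in diameter, from z = 0 to the seat underside, each leg's axis is inset half a diameter from the nearest pair of seat edges (so the leg's bounding box is flush with the corner).

C is a wooden ladder with two side rails of 36×42 mm section and 1897 mm height, set 444 mm apart overall. Between them run 6 rectangular rungs (42 mm deep, 25 mm thick), front faces flush with the rails' −y face. The bottom of the first rung is 216 mm above the floor and each subsequent rung is 300 mm higher than the one below.

Two stools sit around the table at the +y, −x sides. The ladder is on top of the table, centred.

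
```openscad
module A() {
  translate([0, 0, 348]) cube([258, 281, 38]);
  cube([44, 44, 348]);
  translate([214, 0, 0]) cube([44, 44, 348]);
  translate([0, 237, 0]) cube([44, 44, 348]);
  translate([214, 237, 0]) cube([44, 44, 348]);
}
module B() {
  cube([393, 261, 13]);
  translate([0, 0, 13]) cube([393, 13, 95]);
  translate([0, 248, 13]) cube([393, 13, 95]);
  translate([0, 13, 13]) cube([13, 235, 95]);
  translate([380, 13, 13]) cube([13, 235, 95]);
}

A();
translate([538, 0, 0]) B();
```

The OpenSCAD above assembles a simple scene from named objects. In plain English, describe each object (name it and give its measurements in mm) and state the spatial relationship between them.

A is a four-legged stool. The seat is a 258×281×38 mm slab whose top surface is at z = 386 mm; four square legs, each 44×44 mm in cross-section, run from the floor (z = 0) to the underside of the seat, each flush with a corner of the seat.

B is an open-topped rectangular box: outside dimensions 393×261×108 mm, with a uniform wall and base thickness of 13 mm. The base is a full 393×261 slab on the floor; four walls sit on top of the base. The front and back walls (the −y and +y sides) span the full width; the two side walls fit between them.

The open box is on the floor beside the stool on its +x side.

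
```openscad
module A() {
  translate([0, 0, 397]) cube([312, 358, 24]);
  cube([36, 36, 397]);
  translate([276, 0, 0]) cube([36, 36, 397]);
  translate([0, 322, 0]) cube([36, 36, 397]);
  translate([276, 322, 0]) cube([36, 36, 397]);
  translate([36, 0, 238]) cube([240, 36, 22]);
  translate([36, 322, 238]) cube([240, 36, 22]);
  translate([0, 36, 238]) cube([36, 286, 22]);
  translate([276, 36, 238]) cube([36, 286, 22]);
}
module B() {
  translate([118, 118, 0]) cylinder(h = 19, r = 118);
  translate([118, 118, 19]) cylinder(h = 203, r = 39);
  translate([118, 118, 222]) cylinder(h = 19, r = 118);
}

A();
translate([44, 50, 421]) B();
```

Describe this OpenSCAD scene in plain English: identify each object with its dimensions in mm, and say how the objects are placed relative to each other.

A is a four-legged stool. The seat is a 312×358×24 mm slab whose top surface is at z = 421 mm; four square legs, each 36×36 mm in cross-section, run from the floor (z = 0) to the underside of the seat, each flush with a corner of the seat. Four stretchers, 36 mm wide and 22 mm tall, connect adjacent legs with their undersides at z = 238 mm, each running between the inner faces of the legs it joins and aligned with the legs' outer faces on the other axis.

B is a spool: two coaxial disc flanges of radius 118 mm and thickness 19 mm, joined by a core cylinder of radius 39 mm and height 203 mm. The lower flange rests on z = 0 and the three cylinders share a vertical axis.

The spool is on top of the stool.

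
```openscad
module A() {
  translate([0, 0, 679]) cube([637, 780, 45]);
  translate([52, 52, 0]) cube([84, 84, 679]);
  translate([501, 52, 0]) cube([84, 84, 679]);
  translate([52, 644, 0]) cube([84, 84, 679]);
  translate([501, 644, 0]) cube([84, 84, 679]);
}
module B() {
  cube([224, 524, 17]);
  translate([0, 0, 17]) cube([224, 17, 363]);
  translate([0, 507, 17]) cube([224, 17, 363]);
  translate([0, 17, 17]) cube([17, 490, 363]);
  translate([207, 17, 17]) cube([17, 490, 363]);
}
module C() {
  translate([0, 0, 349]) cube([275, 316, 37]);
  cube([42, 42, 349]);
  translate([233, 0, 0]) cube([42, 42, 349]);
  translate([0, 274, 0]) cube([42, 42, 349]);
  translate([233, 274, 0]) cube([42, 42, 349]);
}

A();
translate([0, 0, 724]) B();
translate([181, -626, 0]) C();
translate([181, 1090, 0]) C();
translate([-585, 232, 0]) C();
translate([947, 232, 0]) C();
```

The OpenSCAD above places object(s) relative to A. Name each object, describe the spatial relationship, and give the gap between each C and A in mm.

Each stool's nearest face is 310 mm from the table's bounding box.

A is a table. B is an open box. C is a stool. The open box is on top of the table. Four stools sit around the table at the −y, +y, −x, +x sides. The gap between each stool and the table is 310 mm.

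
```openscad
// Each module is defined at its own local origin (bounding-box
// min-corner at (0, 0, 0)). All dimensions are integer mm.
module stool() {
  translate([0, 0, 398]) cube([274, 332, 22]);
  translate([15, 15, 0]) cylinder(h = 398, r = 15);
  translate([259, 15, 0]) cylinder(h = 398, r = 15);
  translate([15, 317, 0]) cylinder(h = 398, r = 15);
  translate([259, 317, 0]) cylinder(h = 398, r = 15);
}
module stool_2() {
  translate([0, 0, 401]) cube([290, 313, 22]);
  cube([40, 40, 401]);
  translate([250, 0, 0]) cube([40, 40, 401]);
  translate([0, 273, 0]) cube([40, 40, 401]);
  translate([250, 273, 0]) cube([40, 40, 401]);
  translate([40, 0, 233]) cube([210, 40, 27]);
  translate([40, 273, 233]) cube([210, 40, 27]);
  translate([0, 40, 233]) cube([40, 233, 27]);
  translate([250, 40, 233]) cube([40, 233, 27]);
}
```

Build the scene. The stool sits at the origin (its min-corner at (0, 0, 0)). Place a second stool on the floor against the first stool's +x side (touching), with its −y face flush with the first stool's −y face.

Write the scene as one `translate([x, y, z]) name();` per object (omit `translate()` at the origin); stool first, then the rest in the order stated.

stool();
translate([274, 0, 0]) stool_2();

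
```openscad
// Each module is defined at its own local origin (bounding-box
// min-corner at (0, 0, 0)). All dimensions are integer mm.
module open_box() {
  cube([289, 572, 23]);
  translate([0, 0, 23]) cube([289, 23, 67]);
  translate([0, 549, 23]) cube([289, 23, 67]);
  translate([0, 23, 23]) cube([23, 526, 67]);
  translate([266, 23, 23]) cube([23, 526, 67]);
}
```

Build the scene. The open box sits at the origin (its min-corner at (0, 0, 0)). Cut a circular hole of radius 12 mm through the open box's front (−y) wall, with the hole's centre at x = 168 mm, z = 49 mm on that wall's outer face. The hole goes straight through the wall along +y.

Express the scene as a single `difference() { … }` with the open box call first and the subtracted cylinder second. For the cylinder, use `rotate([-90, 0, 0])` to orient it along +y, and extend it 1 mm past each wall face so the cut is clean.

difference() {
  open_box();
  translate([168, -1, 49]) rotate([-90, 0, 0]) cylinder(h = 25, r = 12);
}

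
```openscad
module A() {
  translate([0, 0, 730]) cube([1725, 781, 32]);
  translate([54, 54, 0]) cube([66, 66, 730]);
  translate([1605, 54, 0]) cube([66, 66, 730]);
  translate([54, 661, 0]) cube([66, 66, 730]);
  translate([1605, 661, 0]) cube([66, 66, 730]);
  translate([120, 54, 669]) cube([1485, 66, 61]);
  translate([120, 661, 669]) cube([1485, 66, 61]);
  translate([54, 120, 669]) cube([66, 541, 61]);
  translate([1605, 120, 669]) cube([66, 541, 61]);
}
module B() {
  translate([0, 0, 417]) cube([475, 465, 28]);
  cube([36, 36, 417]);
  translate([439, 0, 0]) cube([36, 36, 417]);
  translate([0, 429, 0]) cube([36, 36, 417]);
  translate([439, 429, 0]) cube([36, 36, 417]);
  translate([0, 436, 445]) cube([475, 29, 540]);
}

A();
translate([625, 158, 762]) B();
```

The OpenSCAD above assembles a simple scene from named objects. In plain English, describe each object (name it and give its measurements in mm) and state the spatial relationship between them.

A is a table: top 1725 mm (x) × 781 mm (y), 32 mm thick, upper face at z = 762 mm, on four 66×66 mm square legs, each inset 54 mm from the nearest pair of top edges, running from z = 0 to the bottom of the top. Four apron rails, 66 mm thick and 61 mm tall, run between adjacent legs with their top edges flush with the underside of the top and their outer faces flush with the legs' outer faces.

B is a chair. The seat is a 475×465×28 mm slab with its top at z = 445 mm, on four 36×36 mm corner legs (flush with the seat edges, standing on z = 0). A flat backrest 29 mm thick, 540 mm tall, spans the full seat width and rises from the seat top along its +y edge, rear face flush with the rear of the seat.

The chair is on top of the table, centred.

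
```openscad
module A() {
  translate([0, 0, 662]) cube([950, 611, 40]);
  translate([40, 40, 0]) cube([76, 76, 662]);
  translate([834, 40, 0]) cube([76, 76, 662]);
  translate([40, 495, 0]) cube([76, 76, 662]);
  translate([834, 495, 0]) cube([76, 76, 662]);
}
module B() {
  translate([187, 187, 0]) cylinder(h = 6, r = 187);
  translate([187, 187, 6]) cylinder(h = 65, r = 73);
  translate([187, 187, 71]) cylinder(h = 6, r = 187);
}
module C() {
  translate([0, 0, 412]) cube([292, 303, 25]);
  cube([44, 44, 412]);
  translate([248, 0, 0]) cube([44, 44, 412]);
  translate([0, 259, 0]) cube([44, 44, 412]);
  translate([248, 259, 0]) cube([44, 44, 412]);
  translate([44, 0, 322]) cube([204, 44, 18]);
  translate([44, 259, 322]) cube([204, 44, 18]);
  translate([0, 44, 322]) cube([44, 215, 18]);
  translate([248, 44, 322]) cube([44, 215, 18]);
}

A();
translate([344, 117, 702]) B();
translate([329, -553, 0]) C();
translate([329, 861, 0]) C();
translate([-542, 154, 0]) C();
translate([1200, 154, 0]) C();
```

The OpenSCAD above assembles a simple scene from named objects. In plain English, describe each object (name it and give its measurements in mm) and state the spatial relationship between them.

A is a table: top 950 mm (x) × 611 mm (y), 40 mm thick, upper face at z = 702 mm, on four 76×76 mm square legs, each inset 40 mm from the nearest pair of top edges, running from z = 0 to the bottom of the top.

B is a spool: two coaxial disc flanges of radius 187 mm and thickness 6 mm, joined by a core cylinder of radius 73 mm and height 65 mm. The lower flange rests on z = 0 and the three cylinders share a vertical axis.

C is a simple wooden stool: a rectangular seat 292 mm (x) by 303 mm (y), 25 mm thick, top face at z = 437 mm, on four square legs, each 44×44 mm in cross-section. The legs rest on z = 0, each flush with a corner of the seat. Four stretchers, 44 mm wide and 18 mm tall, connect adjacent legs with their undersides at z = 322 mm, each running between the inner faces of the legs it joins and aligned with the legs' outer faces on the other axis.

The spool is on top of the table. Four stools sit around the table at the −y, +y, −x, +x sides.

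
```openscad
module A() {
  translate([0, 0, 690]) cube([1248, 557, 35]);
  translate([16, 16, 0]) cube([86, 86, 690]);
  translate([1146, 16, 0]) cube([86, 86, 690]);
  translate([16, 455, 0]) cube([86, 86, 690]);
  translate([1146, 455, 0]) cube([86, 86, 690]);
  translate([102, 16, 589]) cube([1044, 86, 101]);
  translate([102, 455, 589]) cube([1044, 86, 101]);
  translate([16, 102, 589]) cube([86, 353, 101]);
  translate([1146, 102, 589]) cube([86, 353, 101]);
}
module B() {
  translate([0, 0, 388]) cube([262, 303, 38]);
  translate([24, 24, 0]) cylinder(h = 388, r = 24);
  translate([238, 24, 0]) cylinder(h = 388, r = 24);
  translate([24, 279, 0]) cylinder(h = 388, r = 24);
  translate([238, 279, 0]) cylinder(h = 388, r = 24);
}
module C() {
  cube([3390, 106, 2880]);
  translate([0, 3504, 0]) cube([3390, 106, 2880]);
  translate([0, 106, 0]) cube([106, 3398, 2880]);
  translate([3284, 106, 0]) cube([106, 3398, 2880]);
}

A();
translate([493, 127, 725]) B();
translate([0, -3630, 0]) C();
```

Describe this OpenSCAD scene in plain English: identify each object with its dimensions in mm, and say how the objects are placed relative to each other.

A is a table: top 1248 mm (x) × 557 mm (y), 35 mm thick, upper face at z = 725 mm, on four 86×86 mm square legs, each inset 16 mm from the nearest pair of top edges, running from z = 0 to the bottom of the top. Four apron rails, 86 mm thick and 101 mm tall, run between adjacent legs with their top edges flush with the underside of the top and their outer faces flush with the legs' outer faces.

B is a four-legged stool. The seat is 262×303 mm, 38 mm thick, top at z = 426 mm. It stands on four round legs, each 48 mm in diameter, from z = 0 to the seat underside, each leg's axis is inset half a diameter from the nearest pair of seat edges (so the leg's bounding box is flush with the corner).

C is a box-shaped house frame (walls only): outside footprint 3390×3610 mm, wall height 2880 mm, wall thickness 106 mm. The two y-facing walls run the full x-width; the two x-facing walls fit between the inner faces of the y-facing walls.

The stool is on top of the table, centred. The house frame is on the floor beside the table on its −y side.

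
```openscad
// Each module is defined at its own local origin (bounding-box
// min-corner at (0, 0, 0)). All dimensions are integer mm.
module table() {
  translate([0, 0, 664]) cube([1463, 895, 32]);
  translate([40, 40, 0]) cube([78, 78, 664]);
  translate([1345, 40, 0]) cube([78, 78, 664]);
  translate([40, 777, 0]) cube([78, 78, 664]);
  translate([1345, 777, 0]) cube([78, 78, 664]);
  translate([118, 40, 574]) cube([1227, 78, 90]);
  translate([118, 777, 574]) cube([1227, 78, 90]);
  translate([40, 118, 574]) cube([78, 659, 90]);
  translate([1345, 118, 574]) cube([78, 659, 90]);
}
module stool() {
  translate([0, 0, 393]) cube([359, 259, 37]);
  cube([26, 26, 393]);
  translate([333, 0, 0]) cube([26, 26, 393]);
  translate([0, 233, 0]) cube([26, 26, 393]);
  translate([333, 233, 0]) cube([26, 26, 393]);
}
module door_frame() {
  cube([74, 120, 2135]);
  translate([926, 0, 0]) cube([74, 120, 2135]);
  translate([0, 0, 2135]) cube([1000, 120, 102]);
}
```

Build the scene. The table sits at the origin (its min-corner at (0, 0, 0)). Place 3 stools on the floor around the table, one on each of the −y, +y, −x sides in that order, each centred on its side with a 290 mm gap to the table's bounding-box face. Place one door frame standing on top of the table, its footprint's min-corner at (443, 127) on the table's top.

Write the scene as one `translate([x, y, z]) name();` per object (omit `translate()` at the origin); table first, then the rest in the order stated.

table();
translate([552, -549, 0]) stool();
translate([552, 1185, 0]) stool();
translate([-649, 318, 0]) stool();
translate([443, 127, 696]) door_frame();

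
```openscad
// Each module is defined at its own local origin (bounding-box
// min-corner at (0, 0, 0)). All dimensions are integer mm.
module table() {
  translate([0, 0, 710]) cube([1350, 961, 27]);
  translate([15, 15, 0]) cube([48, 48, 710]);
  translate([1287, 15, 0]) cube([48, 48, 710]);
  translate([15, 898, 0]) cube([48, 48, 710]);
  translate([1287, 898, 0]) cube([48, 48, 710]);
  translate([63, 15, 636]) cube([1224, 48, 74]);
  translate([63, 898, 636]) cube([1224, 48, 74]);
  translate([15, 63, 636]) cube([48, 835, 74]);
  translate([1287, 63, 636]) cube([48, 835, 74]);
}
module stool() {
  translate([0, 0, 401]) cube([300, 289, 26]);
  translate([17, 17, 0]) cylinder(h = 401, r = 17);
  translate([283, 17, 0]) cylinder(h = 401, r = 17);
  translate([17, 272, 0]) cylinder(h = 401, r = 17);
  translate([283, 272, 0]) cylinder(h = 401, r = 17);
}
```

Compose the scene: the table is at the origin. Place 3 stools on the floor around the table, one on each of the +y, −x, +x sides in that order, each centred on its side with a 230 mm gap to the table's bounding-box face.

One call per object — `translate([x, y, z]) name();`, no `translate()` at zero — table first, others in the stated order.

table();
translate([525, 1191, 0]) stool();
translate([-530, 336, 0]) stool();
translate([1580, 336, 0]) stool();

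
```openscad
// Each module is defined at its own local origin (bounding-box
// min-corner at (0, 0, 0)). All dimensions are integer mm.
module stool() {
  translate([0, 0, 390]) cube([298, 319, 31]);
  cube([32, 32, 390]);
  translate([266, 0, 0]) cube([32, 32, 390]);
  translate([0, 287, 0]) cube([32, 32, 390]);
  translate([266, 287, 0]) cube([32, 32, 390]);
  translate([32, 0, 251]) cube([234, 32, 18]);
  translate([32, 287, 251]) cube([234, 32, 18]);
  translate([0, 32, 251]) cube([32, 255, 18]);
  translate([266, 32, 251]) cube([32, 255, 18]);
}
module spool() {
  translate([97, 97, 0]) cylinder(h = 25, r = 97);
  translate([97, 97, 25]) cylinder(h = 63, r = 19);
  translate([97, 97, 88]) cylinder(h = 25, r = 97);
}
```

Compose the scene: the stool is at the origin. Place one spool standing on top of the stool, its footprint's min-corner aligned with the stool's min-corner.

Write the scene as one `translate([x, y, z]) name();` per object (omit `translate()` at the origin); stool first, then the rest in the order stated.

stool();
translate([0, 0, 421]) spool();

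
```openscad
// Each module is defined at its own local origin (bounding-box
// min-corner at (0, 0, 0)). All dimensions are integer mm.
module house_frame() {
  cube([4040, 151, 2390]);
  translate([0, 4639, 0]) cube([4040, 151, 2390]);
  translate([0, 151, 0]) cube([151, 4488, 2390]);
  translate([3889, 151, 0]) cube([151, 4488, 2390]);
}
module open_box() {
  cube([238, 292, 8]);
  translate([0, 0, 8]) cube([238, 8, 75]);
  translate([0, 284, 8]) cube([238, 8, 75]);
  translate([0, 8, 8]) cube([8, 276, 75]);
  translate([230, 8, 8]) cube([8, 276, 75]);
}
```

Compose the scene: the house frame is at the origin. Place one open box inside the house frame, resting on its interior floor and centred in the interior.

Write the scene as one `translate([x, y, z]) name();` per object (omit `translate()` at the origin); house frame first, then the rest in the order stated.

house_frame();
translate([1901, 2249, 0]) open_box();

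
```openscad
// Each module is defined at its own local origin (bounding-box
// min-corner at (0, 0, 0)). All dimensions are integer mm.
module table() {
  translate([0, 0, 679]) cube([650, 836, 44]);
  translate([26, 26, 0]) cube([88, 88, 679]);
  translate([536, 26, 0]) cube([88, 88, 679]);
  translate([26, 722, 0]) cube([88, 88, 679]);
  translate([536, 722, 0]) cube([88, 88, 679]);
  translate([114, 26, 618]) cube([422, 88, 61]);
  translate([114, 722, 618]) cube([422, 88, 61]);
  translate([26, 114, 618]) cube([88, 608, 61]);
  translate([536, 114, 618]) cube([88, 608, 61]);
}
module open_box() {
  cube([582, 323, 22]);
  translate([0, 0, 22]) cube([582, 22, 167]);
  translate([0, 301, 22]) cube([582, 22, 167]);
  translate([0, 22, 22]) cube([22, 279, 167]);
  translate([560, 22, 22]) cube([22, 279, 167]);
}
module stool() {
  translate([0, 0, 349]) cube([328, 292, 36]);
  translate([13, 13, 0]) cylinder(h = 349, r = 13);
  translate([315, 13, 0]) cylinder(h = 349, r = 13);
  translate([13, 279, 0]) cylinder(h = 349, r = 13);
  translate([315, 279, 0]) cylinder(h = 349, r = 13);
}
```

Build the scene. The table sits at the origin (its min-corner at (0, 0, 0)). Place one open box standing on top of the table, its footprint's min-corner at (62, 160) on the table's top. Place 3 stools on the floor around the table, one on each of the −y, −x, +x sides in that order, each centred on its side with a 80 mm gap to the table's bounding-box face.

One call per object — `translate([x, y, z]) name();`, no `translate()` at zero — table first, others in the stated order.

table();
translate([62, 160, 723]) open_box();
translate([161, -372, 0]) stool();
translate([-408, 272, 0]) stool();
translate([730, 272, 0]) stool();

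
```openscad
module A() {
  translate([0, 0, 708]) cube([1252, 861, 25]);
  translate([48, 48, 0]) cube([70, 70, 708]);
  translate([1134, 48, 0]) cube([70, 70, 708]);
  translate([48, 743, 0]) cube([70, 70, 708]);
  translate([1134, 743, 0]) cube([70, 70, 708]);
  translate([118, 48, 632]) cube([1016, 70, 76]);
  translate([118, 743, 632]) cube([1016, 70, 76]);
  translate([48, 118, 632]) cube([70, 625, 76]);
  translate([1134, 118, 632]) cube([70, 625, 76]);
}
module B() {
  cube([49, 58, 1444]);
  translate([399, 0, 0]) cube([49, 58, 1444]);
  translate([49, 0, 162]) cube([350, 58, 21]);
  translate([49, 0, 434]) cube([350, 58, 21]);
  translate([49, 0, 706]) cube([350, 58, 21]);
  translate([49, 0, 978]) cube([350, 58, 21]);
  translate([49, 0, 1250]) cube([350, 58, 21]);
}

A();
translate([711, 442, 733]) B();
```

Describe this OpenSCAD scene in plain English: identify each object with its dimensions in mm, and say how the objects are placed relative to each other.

A is a table with a 1252×861 mm rectangular top, 25 mm thick, top surface at z = 733 mm, supported by four 70×70 mm square legs, each inset 48 mm from the nearest pair of top edges, running from the floor. Four apron rails, 70 mm thick and 76 mm tall, run between adjacent legs with their top edges flush with the underside of the top and their outer faces flush with the legs' outer faces.

B is a wooden ladder with two side rails of 49×58 mm section and 1444 mm height, set 448 mm apart overall. Between them run 5 rectangular rungs (58 mm deep, 21 mm thick), front faces flush with the rails' −y face. The bottom of the first rung is 162 mm above the floor and each subsequent rung is 272 mm higher than the one below.

The ladder is on top of the table.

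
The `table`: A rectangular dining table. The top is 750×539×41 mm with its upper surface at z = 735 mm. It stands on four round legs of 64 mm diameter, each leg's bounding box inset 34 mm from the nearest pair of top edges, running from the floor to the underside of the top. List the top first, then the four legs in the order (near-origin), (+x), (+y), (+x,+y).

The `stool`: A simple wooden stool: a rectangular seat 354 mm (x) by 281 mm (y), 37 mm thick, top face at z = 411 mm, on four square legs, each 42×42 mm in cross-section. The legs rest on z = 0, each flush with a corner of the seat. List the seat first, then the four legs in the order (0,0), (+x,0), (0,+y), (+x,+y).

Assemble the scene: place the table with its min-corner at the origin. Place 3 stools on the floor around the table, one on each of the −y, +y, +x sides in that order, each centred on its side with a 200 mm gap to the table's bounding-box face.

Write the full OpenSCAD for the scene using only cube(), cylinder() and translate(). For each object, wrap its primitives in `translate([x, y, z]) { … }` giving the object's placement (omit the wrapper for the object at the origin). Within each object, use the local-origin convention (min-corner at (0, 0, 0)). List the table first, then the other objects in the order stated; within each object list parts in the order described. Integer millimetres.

translate([0, 0, 694]) cube([750, 539, 41]);
translate([66, 66, 0]) cylinder(h = 694, r = 32);
translate([684, 66, 0]) cylinder(h = 694, r = 32);
translate([66, 473, 0]) cylinder(h = 694, r = 32);
translate([684, 473, 0]) cylinder(h = 694, r = 32);
translate([198, -481, 0]) {
  translate([0, 0, 374]) cube([354, 281, 37]);
  cube([42, 42, 374]);
  translate([312, 0, 0]) cube([42, 42, 374]);
  translate([0, 239, 0]) cube([42, 42, 374]);
  translate([312, 239, 0]) cube([42, 42, 374]);
}
translate([198, 739, 0]) {
  translate([0, 0, 374]) cube([354, 281, 37]);
  cube([42, 42, 374]);
  translate([312, 0, 0]) cube([42, 42, 374]);
  translate([0, 239, 0]) cube([42, 42, 374]);
  translate([312, 239, 0]) cube([42, 42, 374]);
}
translate([950, 129, 0]) {
  translate([0, 0, 374]) cube([354, 281, 37]);
  cube([42, 42, 374]);
  translate([312, 0, 0]) cube([42, 42, 374]);
  translate([0, 239, 0]) cube([42, 42, 374]);
  translate([312, 239, 0]) cube([42, 42, 374]);
}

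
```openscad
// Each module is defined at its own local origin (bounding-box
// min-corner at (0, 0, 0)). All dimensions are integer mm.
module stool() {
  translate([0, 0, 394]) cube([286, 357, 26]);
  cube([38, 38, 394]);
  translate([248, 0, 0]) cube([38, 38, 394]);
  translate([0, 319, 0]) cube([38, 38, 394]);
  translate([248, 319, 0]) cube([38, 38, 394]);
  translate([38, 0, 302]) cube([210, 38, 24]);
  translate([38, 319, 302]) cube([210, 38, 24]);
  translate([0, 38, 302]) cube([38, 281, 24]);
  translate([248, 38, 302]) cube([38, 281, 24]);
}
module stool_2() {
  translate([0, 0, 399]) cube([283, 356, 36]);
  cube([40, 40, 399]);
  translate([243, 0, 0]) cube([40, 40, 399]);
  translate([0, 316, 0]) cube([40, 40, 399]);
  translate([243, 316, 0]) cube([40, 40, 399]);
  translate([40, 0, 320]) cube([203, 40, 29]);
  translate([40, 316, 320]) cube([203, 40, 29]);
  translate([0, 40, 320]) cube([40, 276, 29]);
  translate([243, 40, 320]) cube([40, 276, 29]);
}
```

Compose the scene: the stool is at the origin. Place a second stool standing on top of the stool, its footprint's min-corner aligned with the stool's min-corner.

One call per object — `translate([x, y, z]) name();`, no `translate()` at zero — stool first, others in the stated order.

stool();
translate([0, 0, 420]) stool_2();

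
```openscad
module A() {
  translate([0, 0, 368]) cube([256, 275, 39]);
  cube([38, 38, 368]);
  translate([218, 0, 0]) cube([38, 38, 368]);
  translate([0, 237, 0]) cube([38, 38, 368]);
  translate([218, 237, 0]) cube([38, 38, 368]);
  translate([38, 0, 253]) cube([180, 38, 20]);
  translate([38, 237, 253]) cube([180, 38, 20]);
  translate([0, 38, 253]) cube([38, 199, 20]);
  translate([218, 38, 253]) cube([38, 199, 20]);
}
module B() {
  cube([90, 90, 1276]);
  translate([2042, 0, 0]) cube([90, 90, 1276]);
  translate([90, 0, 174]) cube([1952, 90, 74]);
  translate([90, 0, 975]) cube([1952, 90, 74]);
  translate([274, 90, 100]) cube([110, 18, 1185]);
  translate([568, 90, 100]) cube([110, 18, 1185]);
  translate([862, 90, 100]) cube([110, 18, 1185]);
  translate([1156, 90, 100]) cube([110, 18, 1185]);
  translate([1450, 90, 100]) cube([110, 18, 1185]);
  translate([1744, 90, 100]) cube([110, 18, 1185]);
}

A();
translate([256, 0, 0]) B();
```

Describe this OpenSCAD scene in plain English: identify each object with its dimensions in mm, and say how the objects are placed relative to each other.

A is a four-legged stool. The seat is a 256×275×39 mm slab whose top surface is at z = 407 mm; four square legs, each 38×38 mm in cross-section, run from the floor (z = 0) to the underside of the seat, each flush with a corner of the seat. Four stretchers, 38 mm wide and 20 mm tall, connect adjacent legs with their undersides at z = 253 mm, each running between the inner faces of the legs it joins and aligned with the legs' outer faces on the other axis.

B is a fence section. Two 90×90 mm posts, 1276 mm tall, stand on the floor with a clear span of 1952 mm between their inner faces. Two horizontal rails of 90×74 mm section span the gap between the posts with their undersides at z = 174 mm and z = 975 mm, flush with the posts' −y face. 6 pickets, each 110 mm wide, 18 mm thick and 1185 mm tall, are fixed to the +y face of the rails with their bottoms at z = 100 mm, evenly spaced across the span with equal gaps (rounded down to the nearest mm) at the −x end and between each pair — any rounding remainder accumulates at the +x end.

The fence section is against the stool's +x side, with their −y faces flush.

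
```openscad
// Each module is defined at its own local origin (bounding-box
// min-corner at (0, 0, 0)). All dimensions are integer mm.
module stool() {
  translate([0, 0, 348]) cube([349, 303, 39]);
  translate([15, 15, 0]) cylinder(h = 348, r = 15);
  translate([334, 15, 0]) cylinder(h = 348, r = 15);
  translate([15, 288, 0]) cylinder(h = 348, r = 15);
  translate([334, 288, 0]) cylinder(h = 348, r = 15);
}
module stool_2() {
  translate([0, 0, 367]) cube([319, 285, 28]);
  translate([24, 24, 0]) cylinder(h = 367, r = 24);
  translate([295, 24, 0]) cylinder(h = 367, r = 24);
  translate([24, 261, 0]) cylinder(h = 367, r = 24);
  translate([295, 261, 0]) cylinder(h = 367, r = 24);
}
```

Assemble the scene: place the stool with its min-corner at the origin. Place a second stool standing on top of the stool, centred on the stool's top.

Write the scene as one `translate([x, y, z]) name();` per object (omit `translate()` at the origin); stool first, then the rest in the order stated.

stool();
translate([15, 9, 387]) stool_2();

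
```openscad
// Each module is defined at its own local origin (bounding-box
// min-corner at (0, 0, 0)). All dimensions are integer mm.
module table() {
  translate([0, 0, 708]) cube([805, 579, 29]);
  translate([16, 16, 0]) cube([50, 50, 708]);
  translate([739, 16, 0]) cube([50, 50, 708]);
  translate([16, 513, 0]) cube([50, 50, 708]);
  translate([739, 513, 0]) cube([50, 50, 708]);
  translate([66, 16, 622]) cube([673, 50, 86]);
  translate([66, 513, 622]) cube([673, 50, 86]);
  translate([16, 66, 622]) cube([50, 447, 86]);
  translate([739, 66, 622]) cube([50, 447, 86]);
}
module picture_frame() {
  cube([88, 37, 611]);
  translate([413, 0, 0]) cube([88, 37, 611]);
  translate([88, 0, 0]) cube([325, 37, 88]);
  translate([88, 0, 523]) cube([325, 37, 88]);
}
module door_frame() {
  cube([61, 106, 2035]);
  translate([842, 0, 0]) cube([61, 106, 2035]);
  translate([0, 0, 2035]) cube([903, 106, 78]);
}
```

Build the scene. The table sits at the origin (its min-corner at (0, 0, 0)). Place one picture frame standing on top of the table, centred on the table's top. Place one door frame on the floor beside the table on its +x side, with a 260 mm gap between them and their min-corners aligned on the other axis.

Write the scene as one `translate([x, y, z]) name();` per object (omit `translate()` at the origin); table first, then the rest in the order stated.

table();
translate([152, 271, 737]) picture_frame();
translate([1065, 0, 0]) door_frame();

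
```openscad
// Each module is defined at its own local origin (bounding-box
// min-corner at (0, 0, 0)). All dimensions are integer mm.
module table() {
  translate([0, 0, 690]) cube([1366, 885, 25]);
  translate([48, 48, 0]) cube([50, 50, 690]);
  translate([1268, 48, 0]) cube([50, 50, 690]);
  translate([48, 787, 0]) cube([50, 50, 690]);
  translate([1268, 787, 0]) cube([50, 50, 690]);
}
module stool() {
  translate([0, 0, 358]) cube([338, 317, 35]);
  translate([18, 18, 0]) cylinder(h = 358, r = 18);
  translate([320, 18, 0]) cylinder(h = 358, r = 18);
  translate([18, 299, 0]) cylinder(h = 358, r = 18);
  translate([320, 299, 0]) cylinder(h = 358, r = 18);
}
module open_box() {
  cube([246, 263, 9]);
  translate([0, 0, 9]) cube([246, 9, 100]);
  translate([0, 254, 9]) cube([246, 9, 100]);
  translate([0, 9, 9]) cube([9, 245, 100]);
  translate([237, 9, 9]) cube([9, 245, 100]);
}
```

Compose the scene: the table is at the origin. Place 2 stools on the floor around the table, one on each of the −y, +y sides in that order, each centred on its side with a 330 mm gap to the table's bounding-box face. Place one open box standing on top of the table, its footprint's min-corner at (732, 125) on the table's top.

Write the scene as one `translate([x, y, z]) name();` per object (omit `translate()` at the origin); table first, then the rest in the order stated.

table();
translate([514, -647, 0]) stool();
translate([514, 1215, 0]) stool();
translate([732, 125, 715]) open_box();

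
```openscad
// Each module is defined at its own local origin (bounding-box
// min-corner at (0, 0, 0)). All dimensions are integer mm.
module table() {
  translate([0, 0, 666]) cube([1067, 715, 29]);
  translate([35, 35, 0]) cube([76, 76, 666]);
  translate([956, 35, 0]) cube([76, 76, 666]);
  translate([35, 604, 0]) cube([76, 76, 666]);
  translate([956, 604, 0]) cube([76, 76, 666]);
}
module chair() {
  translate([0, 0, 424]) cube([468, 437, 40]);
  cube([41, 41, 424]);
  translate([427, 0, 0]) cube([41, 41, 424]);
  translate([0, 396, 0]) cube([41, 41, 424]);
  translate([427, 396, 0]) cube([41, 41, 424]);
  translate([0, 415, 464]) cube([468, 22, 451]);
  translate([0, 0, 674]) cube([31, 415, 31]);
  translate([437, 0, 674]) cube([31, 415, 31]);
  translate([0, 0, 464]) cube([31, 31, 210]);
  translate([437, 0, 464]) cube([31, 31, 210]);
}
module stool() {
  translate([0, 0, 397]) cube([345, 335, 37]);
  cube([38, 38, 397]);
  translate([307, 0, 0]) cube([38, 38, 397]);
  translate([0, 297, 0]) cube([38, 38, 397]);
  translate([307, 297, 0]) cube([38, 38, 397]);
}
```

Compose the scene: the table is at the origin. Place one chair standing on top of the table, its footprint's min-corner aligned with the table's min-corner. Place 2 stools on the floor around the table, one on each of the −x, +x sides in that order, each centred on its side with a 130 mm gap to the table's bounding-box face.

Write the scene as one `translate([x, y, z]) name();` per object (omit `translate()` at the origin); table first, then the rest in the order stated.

table();
translate([0, 0, 695]) chair();
translate([-475, 190, 0]) stool();
translate([1197, 190, 0]) stool();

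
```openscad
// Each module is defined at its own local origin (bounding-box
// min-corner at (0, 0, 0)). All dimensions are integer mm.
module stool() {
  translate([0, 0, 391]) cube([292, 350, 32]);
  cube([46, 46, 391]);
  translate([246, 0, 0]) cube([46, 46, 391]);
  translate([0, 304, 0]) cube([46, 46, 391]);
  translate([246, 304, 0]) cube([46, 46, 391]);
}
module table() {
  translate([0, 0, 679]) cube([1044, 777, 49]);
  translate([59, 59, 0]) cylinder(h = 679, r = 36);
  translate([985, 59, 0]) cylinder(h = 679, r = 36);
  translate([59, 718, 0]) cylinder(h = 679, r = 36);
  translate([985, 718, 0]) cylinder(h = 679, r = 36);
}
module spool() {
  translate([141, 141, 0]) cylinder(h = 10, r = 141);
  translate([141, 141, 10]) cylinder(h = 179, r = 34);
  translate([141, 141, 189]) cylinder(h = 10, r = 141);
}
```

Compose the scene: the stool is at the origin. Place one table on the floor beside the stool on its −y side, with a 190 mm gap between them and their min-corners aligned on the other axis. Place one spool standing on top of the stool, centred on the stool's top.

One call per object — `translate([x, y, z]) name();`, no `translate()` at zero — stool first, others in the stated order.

stool();
translate([0, -967, 0]) table();
translate([5, 34, 423]) spool();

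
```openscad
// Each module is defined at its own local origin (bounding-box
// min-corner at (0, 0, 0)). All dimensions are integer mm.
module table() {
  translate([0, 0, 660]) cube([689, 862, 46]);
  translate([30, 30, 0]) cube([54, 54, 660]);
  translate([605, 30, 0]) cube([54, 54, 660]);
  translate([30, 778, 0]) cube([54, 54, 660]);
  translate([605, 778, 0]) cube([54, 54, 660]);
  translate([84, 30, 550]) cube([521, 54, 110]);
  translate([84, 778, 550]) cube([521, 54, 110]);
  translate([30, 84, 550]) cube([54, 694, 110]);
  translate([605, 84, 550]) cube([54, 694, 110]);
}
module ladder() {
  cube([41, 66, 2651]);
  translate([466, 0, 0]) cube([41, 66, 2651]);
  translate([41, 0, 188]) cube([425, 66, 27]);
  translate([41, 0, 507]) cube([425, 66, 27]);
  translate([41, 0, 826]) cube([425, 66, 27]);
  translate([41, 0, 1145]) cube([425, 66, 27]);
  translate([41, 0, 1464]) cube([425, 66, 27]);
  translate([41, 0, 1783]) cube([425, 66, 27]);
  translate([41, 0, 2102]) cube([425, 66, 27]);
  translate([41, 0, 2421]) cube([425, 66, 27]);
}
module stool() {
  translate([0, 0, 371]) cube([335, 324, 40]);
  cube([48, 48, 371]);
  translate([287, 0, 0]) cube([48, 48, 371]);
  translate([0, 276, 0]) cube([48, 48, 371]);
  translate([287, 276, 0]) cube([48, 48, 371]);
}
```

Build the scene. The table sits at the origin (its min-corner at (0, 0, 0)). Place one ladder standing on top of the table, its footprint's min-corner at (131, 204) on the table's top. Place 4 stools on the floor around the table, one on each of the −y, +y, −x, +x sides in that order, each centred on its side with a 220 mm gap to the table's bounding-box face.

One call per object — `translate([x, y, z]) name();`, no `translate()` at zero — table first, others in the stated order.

table();
translate([131, 204, 706]) ladder();
translate([177, -544, 0]) stool();
translate([177, 1082, 0]) stool();
translate([-555, 269, 0]) stool();
translate([909, 269, 0]) stool();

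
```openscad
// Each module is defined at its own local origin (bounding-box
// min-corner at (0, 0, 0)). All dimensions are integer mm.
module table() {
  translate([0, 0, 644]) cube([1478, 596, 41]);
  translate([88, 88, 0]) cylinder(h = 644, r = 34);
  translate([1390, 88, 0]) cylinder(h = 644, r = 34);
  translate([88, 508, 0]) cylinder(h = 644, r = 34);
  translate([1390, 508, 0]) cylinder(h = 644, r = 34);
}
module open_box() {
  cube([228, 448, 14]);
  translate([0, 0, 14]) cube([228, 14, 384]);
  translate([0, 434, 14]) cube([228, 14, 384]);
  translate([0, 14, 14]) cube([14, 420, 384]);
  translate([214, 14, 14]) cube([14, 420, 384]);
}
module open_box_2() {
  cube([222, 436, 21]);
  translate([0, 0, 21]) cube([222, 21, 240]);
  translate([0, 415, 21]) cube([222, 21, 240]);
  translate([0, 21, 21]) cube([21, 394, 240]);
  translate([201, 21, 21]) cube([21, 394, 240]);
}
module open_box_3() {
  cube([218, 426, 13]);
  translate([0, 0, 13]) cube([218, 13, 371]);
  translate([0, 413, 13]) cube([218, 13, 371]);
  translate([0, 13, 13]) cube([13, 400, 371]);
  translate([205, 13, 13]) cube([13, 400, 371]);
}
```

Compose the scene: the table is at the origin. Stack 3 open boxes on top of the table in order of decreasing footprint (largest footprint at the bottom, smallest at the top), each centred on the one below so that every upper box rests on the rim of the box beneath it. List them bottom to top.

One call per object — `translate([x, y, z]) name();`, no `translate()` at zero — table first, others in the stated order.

table();
translate([625, 74, 685]) open_box();
translate([628, 80, 1083]) open_box_2();
translate([630, 85, 1344]) open_box_3();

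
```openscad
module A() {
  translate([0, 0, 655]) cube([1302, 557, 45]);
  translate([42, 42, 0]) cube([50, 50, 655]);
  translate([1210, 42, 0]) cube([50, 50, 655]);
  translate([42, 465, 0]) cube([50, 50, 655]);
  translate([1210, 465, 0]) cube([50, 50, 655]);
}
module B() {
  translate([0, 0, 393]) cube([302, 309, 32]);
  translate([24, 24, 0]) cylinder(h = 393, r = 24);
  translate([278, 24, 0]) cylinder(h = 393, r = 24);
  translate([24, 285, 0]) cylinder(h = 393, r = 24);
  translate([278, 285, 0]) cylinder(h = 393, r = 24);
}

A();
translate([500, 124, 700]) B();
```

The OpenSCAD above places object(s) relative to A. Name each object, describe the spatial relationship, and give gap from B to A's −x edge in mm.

A is a table. B is a stool. The stool is on top of the table, centred. The gap from the stool to the table's −x edge is 500 mm.

The stool's min-x is at 500; the table's min-x is 0; gap = 500 mm.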